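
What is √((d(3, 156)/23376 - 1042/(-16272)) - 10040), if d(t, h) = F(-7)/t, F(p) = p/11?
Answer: I*√529777628617013337/7264092 ≈ 100.2*I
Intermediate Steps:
F(p) = p/11 (F(p) = p*(1/11) = p/11)
d(t, h) = -7/(11*t) (d(t, h) = ((1/11)*(-7))/t = -7/(11*t))
√((d(3, 156)/23376 - 1042/(-16272)) - 10040) = √((-7/11/3/23376 - 1042/(-16272)) - 10040) = √((-7/11*⅓*(1/23376) - 1042*(-1/16272)) - 10040) = √((-7/33*1/23376 + 521/8136) - 10040) = √((-7/771408 + 521/8136) - 10040) = √(1860401/29056368 - 10040) = √(-291724074319/29056368) = I*√529777628617013337/7264092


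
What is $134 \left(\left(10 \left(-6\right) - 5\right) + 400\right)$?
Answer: $44890$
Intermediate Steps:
$134 \left(\left(10 \left(-6\right) - 5\right) + 400\right) = 134 \left(\left(-60 - 5\right) + 400\right) = 134 \left(-65 + 400\right) = 134 \cdot 335 = 44890$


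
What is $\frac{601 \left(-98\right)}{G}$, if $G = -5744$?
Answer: $\frac{29449}{2872} \approx 10.254$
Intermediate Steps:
$\frac{601 \left(-98\right)}{G} = \frac{601 \left(-98\right)}{-5744} = \left(-58898\right) \left(- \frac{1}{5744}\right) = \frac{29449}{2872}$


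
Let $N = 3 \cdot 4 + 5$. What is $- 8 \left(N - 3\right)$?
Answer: $-112$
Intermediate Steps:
$N = 17$ ($N = 12 + 5 = 17$)
$- 8 \left(N - 3\right) = - 8 \left(17 - 3\right) = \left(-8\right) 14 = -112$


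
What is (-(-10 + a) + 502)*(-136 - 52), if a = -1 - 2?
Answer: -96820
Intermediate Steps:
a = -3
(-(-10 + a) + 502)*(-136 - 52) = (-(-10 - 3) + 502)*(-136 - 52) = (-1*(-13) + 502)*(-188) = (13 + 502)*(-188) = 515*(-188) = -96820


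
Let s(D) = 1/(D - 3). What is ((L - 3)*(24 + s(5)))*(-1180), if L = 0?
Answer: 86730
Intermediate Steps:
s(D) = 1/(-3 + D)
((L - 3)*(24 + s(5)))*(-1180) = ((0 - 3)*(24 + 1/(-3 + 5)))*(-1180) = -3*(24 + 1/2)*(-1180) = -3*49/2*(-1180) = -147/2*(-1180) = 86730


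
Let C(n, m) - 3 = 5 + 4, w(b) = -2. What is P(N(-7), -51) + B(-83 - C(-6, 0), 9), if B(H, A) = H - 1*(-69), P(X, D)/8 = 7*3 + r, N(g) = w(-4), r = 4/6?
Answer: 442/3 ≈ 147.33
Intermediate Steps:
r = ⅔ (r = 4*(⅙) = ⅔ ≈ 0.66667)
C(n, m) = 12 (C(n, m) = 3 + (5 + 4) = 3 + 9 = 12)
N(g) = -2
P(X, D) = 520/3 (P(X, D) = 8*(7*3 + ⅔) = 8*(21 + ⅔) = 8*(65/3) = 520/3)
B(H, A) = 69 + H (B(H, A) = H + 69 = 69 + H)
P(N(-7), -51) + B(-83 - C(-6, 0), 9) = 520/3 + (69 + (-83 - 1*12)) = 520/3 + (69 + (-83 - 12)) = 520/3 + (69 - 95) = 520/3 - 26 = 442/3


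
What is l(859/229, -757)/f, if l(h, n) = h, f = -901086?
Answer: -859/206348694 ≈ -4.1629e-6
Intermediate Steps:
l(859/229, -757)/f = (859/229)/(-901086) = (859*(1/229))*(-1/901086) = (859/229)*(-1/901086) = -859/206348694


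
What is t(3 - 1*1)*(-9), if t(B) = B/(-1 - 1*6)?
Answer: 18/7 ≈ 2.5714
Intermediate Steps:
t(B) = -B/7 (t(B) = B/(-1 - 6) = B/(-7) = B*(-1/7) = -B/7)
t(3 - 1*1)*(-9) = -(3 - 1*1)/7*(-9) = -(3 - 1)/7*(-9) = -1/7*2*(-9) = -2/7*(-9) = 18/7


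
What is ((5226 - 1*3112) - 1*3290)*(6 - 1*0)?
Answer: -7056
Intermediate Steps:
((5226 - 1*3112) - 1*3290)*(6 - 1*0) = ((5226 - 3112) - 3290)*(6 + 0) = (2114 - 3290)*6 = -1176*6 = -7056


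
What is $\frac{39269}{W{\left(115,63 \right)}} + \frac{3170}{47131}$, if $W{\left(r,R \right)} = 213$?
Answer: $\frac{1851462449}{10038903} \approx 184.43$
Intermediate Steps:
$\frac{39269}{W{\left(115,63 \right)}} + \frac{3170}{47131} = \frac{39269}{213} + \frac{3170}{47131} = \frac{1851462449}{10038903}$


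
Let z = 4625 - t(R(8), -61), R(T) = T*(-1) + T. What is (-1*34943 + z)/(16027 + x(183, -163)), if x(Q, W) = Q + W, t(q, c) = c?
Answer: -30257/16047 ≈ -1.8855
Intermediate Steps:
R(T) = 0 (R(T) = -T + T = 0)
z = 4686 (z = 4625 - 1*(-61) = 4625 + 61 = 4686)
(-1*34943 + z)/(16027 + x(183, -163)) = (-1*34943 + 4686)/(16027 + (183 - 163)) = (-34943 + 4686)/(16027 + 20) = -30257/16047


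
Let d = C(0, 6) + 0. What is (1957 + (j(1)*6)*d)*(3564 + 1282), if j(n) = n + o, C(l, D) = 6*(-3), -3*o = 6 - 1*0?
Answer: 10006990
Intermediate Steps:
o = -2 (o = -(6 - 1*0)/3 = -(6 + 0)/3 = -⅓*6 = -2)
C(l, D) = -18
j(n) = -2 + n (j(n) = n - 2 = -2 + n)
d = -18 (d = -18 + 0 = -18)
(1957 + (j(1)*6)*d)*(3564 + 1282) = (1957 + ((-2 + 1)*6)*(-18))*(3564 + 1282) = (1957 - 1*6*(-18))*4846 = (1957 - 6*(-18))*4846 = (1957 + 108)*4846 = 2065*4846 = 10006990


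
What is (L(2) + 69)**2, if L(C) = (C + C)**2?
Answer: 7225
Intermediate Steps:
L(C) = 4*C**2 (L(C) = (2*C)**2 = 4*C**2)
(L(2) + 69)**2 = (4*2**2 + 69)**2 = (4*4 + 69)**2 = (16 + 69)**2 = 85**2 = 7225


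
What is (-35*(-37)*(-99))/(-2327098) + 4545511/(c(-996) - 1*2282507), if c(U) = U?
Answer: -10285093054963/5313935264294 ≈ -1.9355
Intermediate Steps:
(-35*(-37)*(-99))/(-2327098) + 4545511/(c(-996) - 1*2282507) = (-35*(-37)*(-99))/(-2327098) + 4545511/(-996 - 1*2282507) = (1295*(-99))*(-1/2327098) + 4545511/(-996 - 2282507) = -128205*(-1/2327098) + 4545511/(-2283503) = 128205/2327098 + 4545511*(-1/2283503) = 128205/2327098 - 4545511/2283503 = -10285093054963/5313935264294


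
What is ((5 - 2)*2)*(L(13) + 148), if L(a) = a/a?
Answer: 894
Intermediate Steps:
L(a) = 1
((5 - 2)*2)*(L(13) + 148) = ((5 - 2)*2)*(1 + 148) = (3*2)*149 = 6*149 = 894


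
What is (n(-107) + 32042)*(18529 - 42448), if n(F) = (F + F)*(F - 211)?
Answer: -2394148386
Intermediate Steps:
n(F) = 2*F*(-211 + F) (n(F) = (2*F)*(-211 + F) = 2*F*(-211 + F))
(n(-107) + 32042)*(18529 - 42448) = (2*(-107)*(-211 - 107) + 32042)*(18529 - 42448) = (2*(-107)*(-318) + 32042)*(-23919) = (68052 + 32042)*(-23919) = 100094*(-23919) = -2394148386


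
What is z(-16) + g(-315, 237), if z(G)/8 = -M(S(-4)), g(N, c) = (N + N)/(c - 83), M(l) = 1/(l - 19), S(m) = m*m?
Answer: -47/33 ≈ -1.4242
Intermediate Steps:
S(m) = m**2
M(l) = 1/(-19 + l)
g(N, c) = 2*N/(-83 + c) (g(N, c) = (2*N)/(-83 + c) = 2*N/(-83 + c))
z(G) = 8/3 (z(G) = 8*(-1/(-19 + (-4)**2)) = 8*(-1/(-19 + 16)) = 8*(-1/(-3)) = 8*(-1*(-1/3)) = 8*(1/3) = 8/3)
z(-16) + g(-315, 237) = 8/3 + 2*(-315)/(-83 + 237) = 8/3 + 2*(-315)/154 = 8/3 + 2*(-315)*(1/154) = 8/3 - 45/11 = -47/33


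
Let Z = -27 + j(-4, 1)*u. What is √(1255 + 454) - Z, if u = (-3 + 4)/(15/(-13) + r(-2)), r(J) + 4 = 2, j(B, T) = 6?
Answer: 1185/41 + √1709 ≈ 70.242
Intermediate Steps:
r(J) = -2 (r(J) = -4 + 2 = -2)
u = -13/41 (u = (-3 + 4)/(15/(-13) - 2) = 1/(15*(-1/13) - 2) = 1/(-15/13 - 2) = 1/(-41/13) = 1*(-13/41) = -13/41 ≈ -0.31707)
Z = -1185/41 (Z = -27 + 6*(-13/41) = -27 - 78/41 = -1185/41 ≈ -28.902)
√(1255 + 454) - Z = √(1255 + 454) - 1*(-1185/41) = √1709 + 1185/41 = 1185/41 + √1709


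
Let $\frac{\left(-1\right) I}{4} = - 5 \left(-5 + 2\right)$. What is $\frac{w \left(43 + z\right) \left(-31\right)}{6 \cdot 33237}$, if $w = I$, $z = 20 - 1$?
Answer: $\frac{19220}{33237} \approx 0.57827$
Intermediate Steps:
$z = 19$ ($z = 20 - 1 = 19$)
$I = -60$ ($I = - 4 \left(- 5 \left(-5 + 2\right)\right) = - 4 \left(\left(-5\right) \left(-3\right)\right) = \left(-4\right) 15 = -60$)
$w = -60$
$\frac{w \left(43 + z\right) \left(-31\right)}{6 \cdot 33237} = \frac{\left(-60\right) \left(43 + 19\right) \left(-31\right)}{6 \cdot 33237} = \frac{\left(-60\right) 62 \left(-31\right)}{199422} = \left(-60\right) \left(-1922\right) \frac{1}{199422} = 115320 \cdot \frac{1}{199422} = \frac{19220}{33237}$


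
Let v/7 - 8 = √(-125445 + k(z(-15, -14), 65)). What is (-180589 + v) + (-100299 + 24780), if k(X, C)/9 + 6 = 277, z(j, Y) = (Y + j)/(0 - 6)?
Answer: -256052 + 7*I*√123006 ≈ -2.5605e+5 + 2455.1*I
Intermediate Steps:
z(j, Y) = -Y/6 - j/6 (z(j, Y) = (Y + j)/(-6) = (Y + j)*(-⅙) = -Y/6 - j/6)
k(X, C) = 2439 (k(X, C) = -54 + 9*277 = -54 + 2493 = 2439)
v = 56 + 7*I*√123006 (v = 56 + 7*√(-125445 + 2439) = 56 + 7*√(-123006) = 56 + 7*(I*√123006) = 56 + 7*I*√123006 ≈ 56.0 + 2455.1*I)
(-180589 + v) + (-100299 + 24780) = (-180589 + (56 + 7*I*√123006)) + (-100299 + 24780) = (-180533 + 7*I*√123006) - 75519 = -256052 + 7*I*√123006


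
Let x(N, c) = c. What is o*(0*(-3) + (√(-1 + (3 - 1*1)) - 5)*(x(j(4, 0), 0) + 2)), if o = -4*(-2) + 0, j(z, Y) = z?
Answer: -64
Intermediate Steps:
o = 8 (o = 8 + 0 = 8)
o*(0*(-3) + (√(-1 + (3 - 1*1)) - 5)*(x(j(4, 0), 0) + 2)) = 8*(0*(-3) + (√(-1 + (3 - 1*1)) - 5)*(0 + 2)) = 8*(0 + (√(-1 + (3 - 1)) - 5)*2) = 8*(0 + (√(-1 + 2) - 5)*2) = 8*(0 + (√1 - 5)*2) = 8*(0 + (1 - 5)*2) = 8*(0 - 4*2) = 8*(0 - 8) = 8*(-8) = -64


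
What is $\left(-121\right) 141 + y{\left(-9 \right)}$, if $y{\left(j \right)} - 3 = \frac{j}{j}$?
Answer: $-17057$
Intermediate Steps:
$y{\left(j \right)} = 4$ ($y{\left(j \right)} = 3 + \frac{j}{j} = 3 + 1 = 4$)
$\left(-121\right) 141 + y{\left(-9 \right)} = \left(-121\right) 141 + 4 = -17061 + 4 = -17057$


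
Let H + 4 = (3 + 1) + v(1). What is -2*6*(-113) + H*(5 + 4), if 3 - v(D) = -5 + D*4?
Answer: 1392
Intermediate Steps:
v(D) = 8 - 4*D (v(D) = 3 - (-5 + D*4) = 3 - (-5 + 4*D) = 3 + (5 - 4*D) = 8 - 4*D)
H = 4 (H = -4 + ((3 + 1) + (8 - 4*1)) = -4 + (4 + (8 - 4)) = -4 + (4 + 4) = -4 + 8 = 4)
-2*6*(-113) + H*(5 + 4) = -2*6*(-113) + 4*(5 + 4) = -12*(-113) + 4*9 = 1356 + 36 = 1392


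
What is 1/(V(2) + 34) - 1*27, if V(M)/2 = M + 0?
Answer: -1025/38 ≈ -26.974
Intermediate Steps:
V(M) = 2*M (V(M) = 2*(M + 0) = 2*M)
1/(V(2) + 34) - 1*27 = 1/(2*2 + 34) - 1*27 = 1/(4 + 34) - 27 = 1/38 - 27 = -1025/38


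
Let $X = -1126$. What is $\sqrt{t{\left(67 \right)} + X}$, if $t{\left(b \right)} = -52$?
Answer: $i \sqrt{1178} \approx 34.322 i$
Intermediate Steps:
$\sqrt{t{\left(67 \right)} + X} = \sqrt{-52 - 1126} = \sqrt{-1178} = i \sqrt{1178}$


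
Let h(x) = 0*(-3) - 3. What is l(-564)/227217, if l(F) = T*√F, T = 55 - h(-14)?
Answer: 116*I*√141/227217 ≈ 0.0060622*I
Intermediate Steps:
h(x) = -3 (h(x) = 0 - 3 = -3)
T = 58 (T = 55 - 1*(-3) = 55 + 3 = 58)
l(F) = 58*√F
l(-564)/227217 = (58*√(-564))/227217 = (58*(2*I*√141))*(1/227217) = (116*I*√141)*(1/227217) = 116*I*√141/227217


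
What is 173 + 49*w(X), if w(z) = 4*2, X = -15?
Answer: 565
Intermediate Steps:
w(z) = 8
173 + 49*w(X) = 173 + 49*8 = 173 + 392 = 565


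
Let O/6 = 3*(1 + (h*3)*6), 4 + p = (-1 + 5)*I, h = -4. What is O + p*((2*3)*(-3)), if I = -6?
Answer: -774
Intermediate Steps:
p = -28 (p = -4 + (-1 + 5)*(-6) = -4 + 4*(-6) = -4 - 24 = -28)
O = -1278 (O = 6*(3*(1 - 4*3*6)) = 6*(3*(1 - 12*6)) = 6*(3*(1 - 72)) = 6*(3*(-71)) = 6*(-213) = -1278)
O + p*((2*3)*(-3)) = -1278 - 28*2*3*(-3) = -1278 - 168*(-3) = -1278 - 28*(-18) = -1278 + 504 = -774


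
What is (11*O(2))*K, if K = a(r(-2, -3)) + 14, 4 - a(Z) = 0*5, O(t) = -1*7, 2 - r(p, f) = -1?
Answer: -1386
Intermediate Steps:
r(p, f) = 3 (r(p, f) = 2 - 1*(-1) = 2 + 1 = 3)
O(t) = -7
a(Z) = 4 (a(Z) = 4 - 0*5 = 4 - 1*0 = 4 + 0 = 4)
K = 18 (K = 4 + 14 = 18)
(11*O(2))*K = (11*(-7))*18 = -77*18 = -1386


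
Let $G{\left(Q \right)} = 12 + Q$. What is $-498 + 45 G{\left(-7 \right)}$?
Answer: $-273$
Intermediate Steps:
$-498 + 45 G{\left(-7 \right)} = -498 + 45 \left(12 - 7\right) = -498 + 45 \cdot 5 = -498 + 225 = -273$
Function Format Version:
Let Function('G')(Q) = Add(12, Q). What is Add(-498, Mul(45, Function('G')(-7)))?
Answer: -273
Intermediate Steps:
Add(-498, Mul(45, Function('G')(-7))) = Add(-498, Mul(45, Add(12, -7))) = Add(-498, Mul(45, 5)) = Add(-498, 225) = -273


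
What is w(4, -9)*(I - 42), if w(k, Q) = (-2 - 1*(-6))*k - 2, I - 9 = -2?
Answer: -490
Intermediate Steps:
I = 7 (I = 9 - 2 = 7)
w(k, Q) = -2 + 4*k (w(k, Q) = (-2 + 6)*k - 2 = 4*k - 2 = -2 + 4*k)
w(4, -9)*(I - 42) = (-2 + 4*4)*(7 - 42) = (-2 + 16)*(-35) = 14*(-35) = -490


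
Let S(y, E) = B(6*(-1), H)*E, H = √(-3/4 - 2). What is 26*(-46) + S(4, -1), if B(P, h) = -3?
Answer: -1193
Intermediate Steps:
H = I*√11/2 (H = √(-3*¼ - 2) = √(-¾ - 2) = √(-11/4) = I*√11/2 ≈ 1.6583*I)
S(y, E) = -3*E
26*(-46) + S(4, -1) = 26*(-46) - 3*(-1) = -1196 + 3 = -1193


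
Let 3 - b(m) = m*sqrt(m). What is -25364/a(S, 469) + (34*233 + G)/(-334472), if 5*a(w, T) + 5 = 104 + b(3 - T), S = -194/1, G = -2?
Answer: 10*(-23067*sqrt(466) + 265115918*I)/(41809*(-51*I + 233*sqrt(466))) ≈ -0.1515 + 12.606*I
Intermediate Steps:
S = -194 (S = -194*1 = -194)
b(m) = 3 - m**(3/2) (b(m) = 3 - m*sqrt(m) = 3 - m**(3/2))
a(w, T) = 102/5 - (3 - T)**(3/2)/5 (a(w, T) = -1 + (104 + (3 - (3 - T)**(3/2)))/5 = -1 + (107 - (3 - T)**(3/2))/5 = -1 + (107/5 - (3 - T)**(3/2)/5) = 102/5 - (3 - T)**(3/2)/5)
-25364/a(S, 469) + (34*233 + G)/(-334472) = -25364/(102/5 - (3 - 1*469)**(3/2)/5) + (34*233 - 2)/(-334472) = -25364/(102/5 - (3 - 469)**(3/2)/5) + (7922 - 2)*(-1/334472) = -25364/(102/5 - (-466)*I*sqrt(466)/5) + 7920*(-1/334472) = -25364/(102/5 - (-466)*I*sqrt(466)/5) - 990/41809 = -25364/(102/5 + 466*I*sqrt(466)/5) - 990/41809 = -990/41809 - 25364/(102/5 + 466*I*sqrt(466)/5)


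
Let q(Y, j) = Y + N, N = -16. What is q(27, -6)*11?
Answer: 121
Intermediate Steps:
q(Y, j) = -16 + Y (q(Y, j) = Y - 16 = -16 + Y)
q(27, -6)*11 = (-16 + 27)*11 = 11*11 = 121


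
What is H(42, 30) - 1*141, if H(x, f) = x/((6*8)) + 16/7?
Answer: -7719/56 ≈ -137.84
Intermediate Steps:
H(x, f) = 16/7 + x/48 (H(x, f) = x/48 + 16*(⅐) = x*(1/48) + 16/7 = x/48 + 16/7 = 16/7 + x/48)
H(42, 30) - 1*141 = (16/7 + (1/48)*42) - 1*141 = (16/7 + 7/8) - 141 = 177/56 - 141 = -7719/56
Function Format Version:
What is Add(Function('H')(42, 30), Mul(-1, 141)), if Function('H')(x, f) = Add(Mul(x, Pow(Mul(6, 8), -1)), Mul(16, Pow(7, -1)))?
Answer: Rational(-7719, 56) ≈ -137.84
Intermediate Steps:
Function('H')(x, f) = Add(Rational(16, 7), Mul(Rational(1, 48), x)) (Function('H')(x, f) = Add(Mul(x, Pow(48, -1)), Mul(16, Rational(1, 7))) = Add(Mul(x, Rational(1, 48)), Rational(16, 7)) = Add(Mul(Rational(1, 48), x), Rational(16, 7)) = Add(Rational(16, 7), Mul(Rational(1, 48), x)))
Add(Function('H')(42, 30), Mul(-1, 141)) = Add(Add(Rational(16, 7), Mul(Rational(1, 48), 42)), Mul(-1, 141)) = Add(Add(Rational(16, 7), Rational(7, 8)), -141) = Add(Rational(177, 56), -141) = Rational(-7719, 56)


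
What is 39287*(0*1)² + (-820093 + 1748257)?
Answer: 928164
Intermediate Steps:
39287*(0*1)² + (-820093 + 1748257) = 39287*0² + 928164 = 39287*0 + 928164 = 0 + 928164 = 928164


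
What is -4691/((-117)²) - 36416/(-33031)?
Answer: 343550203/452161359 ≈ 0.75980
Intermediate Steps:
-4691/((-117)²) - 36416/(-33031) = -4691/13689 - 36416*(-1/33031) = -4691*1/13689 + 36416/33031 = -4691/13689 + 36416/33031 = 343550203/452161359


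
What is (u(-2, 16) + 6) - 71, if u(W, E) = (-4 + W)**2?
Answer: -29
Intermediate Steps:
(u(-2, 16) + 6) - 71 = ((-4 - 2)**2 + 6) - 71 = ((-6)**2 + 6) - 71 = (36 + 6) - 71 = 42 - 71 = -29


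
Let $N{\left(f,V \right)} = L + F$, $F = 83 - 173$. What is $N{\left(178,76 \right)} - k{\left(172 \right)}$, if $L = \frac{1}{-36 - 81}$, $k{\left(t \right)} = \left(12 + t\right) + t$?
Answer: $- \frac{52183}{117} \approx -446.01$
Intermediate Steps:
$k{\left(t \right)} = 12 + 2 t$
$L = - \frac{1}{117}$ ($L = \frac{1}{-117} = - \frac{1}{117} \approx -0.008547$)
$F = -90$
$N{\left(f,V \right)} = - \frac{10531}{117}$ ($N{\left(f,V \right)} = - \frac{1}{117} - 90 = - \frac{10531}{117}$)
$N{\left(178,76 \right)} - k{\left(172 \right)} = - \frac{10531}{117} - \left(12 + 2 \cdot 172\right) = - \frac{10531}{117} - \left(12 + 344\right) = - \frac{10531}{117} - 356 = - \frac{52183}{117}$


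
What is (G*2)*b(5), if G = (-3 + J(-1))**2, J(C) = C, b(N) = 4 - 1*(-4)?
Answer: 256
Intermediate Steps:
b(N) = 8 (b(N) = 4 + 4 = 8)
G = 16 (G = (-3 - 1)**2 = (-4)**2 = 16)
(G*2)*b(5) = (16*2)*8 = 32*8 = 256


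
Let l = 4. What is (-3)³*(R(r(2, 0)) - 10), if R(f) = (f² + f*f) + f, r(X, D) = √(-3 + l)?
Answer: 189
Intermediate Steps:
r(X, D) = 1 (r(X, D) = √(-3 + 4) = √1 = 1)
R(f) = f + 2*f² (R(f) = (f² + f²) + f = 2*f² + f = f + 2*f²)
(-3)³*(R(r(2, 0)) - 10) = (-3)³*(1*(1 + 2*1) - 10) = -27*(1*(1 + 2) - 10) = -27*(1*3 - 10) = -27*(3 - 10) = -27*(-7) = 189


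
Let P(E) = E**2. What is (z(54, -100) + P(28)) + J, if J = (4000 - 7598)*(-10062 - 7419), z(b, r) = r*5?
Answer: 62896922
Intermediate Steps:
z(b, r) = 5*r
J = 62896638 (J = -3598*(-17481) = 62896638)
(z(54, -100) + P(28)) + J = (5*(-100) + 28**2) + 62896638 = (-500 + 784) + 62896638 = 284 + 62896638 = 62896922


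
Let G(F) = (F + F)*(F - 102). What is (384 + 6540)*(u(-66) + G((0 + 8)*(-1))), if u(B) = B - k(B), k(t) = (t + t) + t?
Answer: 13100208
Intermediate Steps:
k(t) = 3*t (k(t) = 2*t + t = 3*t)
G(F) = 2*F*(-102 + F) (G(F) = (2*F)*(-102 + F) = 2*F*(-102 + F))
u(B) = -2*B (u(B) = B - 3*B = -2*B)
(384 + 6540)*(u(-66) + G((0 + 8)*(-1))) = (384 + 6540)*(-2*(-66) + 2*((0 + 8)*(-1))*(-102 + (0 + 8)*(-1))) = 6924*(132 + 2*(8*(-1))*(-102 + 8*(-1))) = 6924*(132 + 2*(-8)*(-102 - 8)) = 6924*(132 + 2*(-8)*(-110)) = 6924*(132 + 1760) = 6924*1892 = 13100208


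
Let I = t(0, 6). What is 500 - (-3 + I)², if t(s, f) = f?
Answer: 491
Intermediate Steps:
I = 6
500 - (-3 + I)² = 500 - (-3 + 6)² = 500 - 1*3² = 500 - 1*9 = 500 - 9 = 491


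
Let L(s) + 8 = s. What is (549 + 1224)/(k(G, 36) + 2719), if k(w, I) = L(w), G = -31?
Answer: 1773/2680 ≈ 0.66157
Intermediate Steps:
L(s) = -8 + s
k(w, I) = -8 + w
(549 + 1224)/(k(G, 36) + 2719) = (549 + 1224)/((-8 - 31) + 2719) = 1773/(-39 + 2719) = 1773/2680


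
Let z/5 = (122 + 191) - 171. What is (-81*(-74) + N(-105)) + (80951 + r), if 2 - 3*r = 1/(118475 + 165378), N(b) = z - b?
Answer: 24911128515/283853 ≈ 87761.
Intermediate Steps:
z = 710 (z = 5*((122 + 191) - 171) = 5*(313 - 171) = 5*142 = 710)
N(b) = 710 - b
r = 189235/283853 (r = ⅔ - 1/(3*(118475 + 165378)) = ⅔ - ⅓/283853 = ⅔ - ⅓*1/283853 = ⅔ - 1/851559 = 189235/283853 ≈ 0.66667)
(-81*(-74) + N(-105)) + (80951 + r) = (-81*(-74) + (710 - 1*(-105))) + (80951 + 189235/283853) = (5994 + (710 + 105)) + 22978373438/283853 = (5994 + 815) + 22978373438/283853 = 6809 + 22978373438/283853 = 24911128515/283853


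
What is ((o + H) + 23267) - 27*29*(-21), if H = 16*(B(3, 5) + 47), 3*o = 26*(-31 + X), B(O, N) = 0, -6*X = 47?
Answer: 361129/9 ≈ 40125.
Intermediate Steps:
X = -47/6 (X = -⅙*47 = -47/6 ≈ -7.8333)
o = -3029/9 (o = (26*(-31 - 47/6))/3 = (26*(-233/6))/3 = (⅓)*(-3029/3) = -3029/9 ≈ -336.56)
H = 752 (H = 16*(0 + 47) = 16*47 = 752)
((o + H) + 23267) - 27*29*(-21) = ((-3029/9 + 752) + 23267) - 27*29*(-21) = (3739/9 + 23267) - 783*(-21) = 213142/9 + 16443 = 361129/9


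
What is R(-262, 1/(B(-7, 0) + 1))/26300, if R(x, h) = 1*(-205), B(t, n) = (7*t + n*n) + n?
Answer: -41/5260 ≈ -0.0077947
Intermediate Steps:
B(t, n) = n + n**2 + 7*t (B(t, n) = (7*t + n**2) + n = (n**2 + 7*t) + n = n + n**2 + 7*t)
R(x, h) = -205
R(-262, 1/(B(-7, 0) + 1))/26300 = -205/26300 = -205*1/26300 = -41/5260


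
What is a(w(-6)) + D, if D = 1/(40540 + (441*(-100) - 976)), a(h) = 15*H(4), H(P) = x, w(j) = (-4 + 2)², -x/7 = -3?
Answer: 1428839/4536 ≈ 315.00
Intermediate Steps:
x = 21 (x = -7*(-3) = 21)
w(j) = 4 (w(j) = (-2)² = 4)
H(P) = 21
a(h) = 315 (a(h) = 15*21 = 315)
D = -1/4536 (D = 1/(40540 + (-44100 - 976)) = 1/(40540 - 45076) = 1/(-4536) = -1/4536 ≈ -0.00022046)
a(w(-6)) + D = 315 - 1/4536 = 1428839/4536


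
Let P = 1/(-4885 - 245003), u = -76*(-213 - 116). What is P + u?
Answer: 6248199551/249888 ≈ 25004.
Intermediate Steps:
u = 25004 (u = -76*(-329) = 25004)
P = -1/249888 (P = 1/(-249888) = -1/249888 ≈ -4.0018e-6)
P + u = -1/249888 + 25004 = 6248199551/249888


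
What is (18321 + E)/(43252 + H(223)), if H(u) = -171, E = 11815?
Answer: 30136/43081 ≈ 0.69952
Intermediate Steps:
(18321 + E)/(43252 + H(223)) = (18321 + 11815)/(43252 - 171) = 30136/43081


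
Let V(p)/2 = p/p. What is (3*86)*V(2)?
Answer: 516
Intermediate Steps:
V(p) = 2 (V(p) = 2*(p/p) = 2*1 = 2)
(3*86)*V(2) = (3*86)*2 = 258*2 = 516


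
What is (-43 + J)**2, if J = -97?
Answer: 19600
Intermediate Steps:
(-43 + J)**2 = (-43 - 97)**2 = (-140)**2 = 19600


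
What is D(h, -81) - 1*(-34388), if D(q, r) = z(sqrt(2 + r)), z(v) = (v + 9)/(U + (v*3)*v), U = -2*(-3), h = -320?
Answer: 2647873/77 - I*sqrt(79)/231 ≈ 34388.0 - 0.038477*I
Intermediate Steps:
U = 6
z(v) = (9 + v)/(6 + 3*v**2) (z(v) = (v + 9)/(6 + (v*3)*v) = (9 + v)/(6 + (3*v)*v) = (9 + v)/(6 + 3*v**2))
D(q, r) = (9 + sqrt(2 + r))/(3*(4 + r)) (D(q, r) = (9 + sqrt(2 + r))/(3*(2 + (sqrt(2 + r))**2)) = (9 + sqrt(2 + r))/(3*(2 + (2 + r))) = (9 + sqrt(2 + r))/(3*(4 + r)))
D(h, -81) - 1*(-34388) = (9 + sqrt(2 - 81))/(3*(4 - 81)) - 1*(-34388) = (1/3)*(9 + sqrt(-79))/(-77) + 34388 = (1/3)*(-1/77)*(9 + I*sqrt(79)) + 34388 = (-3/77 - I*sqrt(79)/231) + 34388 = 2647873/77 - I*sqrt(79)/231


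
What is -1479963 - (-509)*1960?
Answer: -482323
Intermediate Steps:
-1479963 - (-509)*1960 = -1479963 - 1*(-997640) = -1479963 + 997640 = -482323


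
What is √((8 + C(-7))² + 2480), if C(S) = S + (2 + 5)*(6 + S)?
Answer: 2*√629 ≈ 50.160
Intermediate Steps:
C(S) = 42 + 8*S (C(S) = S + 7*(6 + S) = S + (42 + 7*S) = 42 + 8*S)
√((8 + C(-7))² + 2480) = √((8 + (42 + 8*(-7)))² + 2480) = √((8 + (42 - 56))² + 2480) = √((8 - 14)² + 2480) = √((-6)² + 2480) = √(36 + 2480) = √2516 = 2*√629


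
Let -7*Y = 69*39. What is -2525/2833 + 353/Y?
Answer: -13795118/7623603 ≈ -1.8095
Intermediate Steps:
Y = -2691/7 (Y = -69*39/7 = -⅐*2691 = -2691/7 ≈ -384.43)
-2525/2833 + 353/Y = -2525/2833 + 353/(-2691/7) = -2525*1/2833 + 353*(-7/2691) = -2525/2833 - 2471/2691 = -13795118/7623603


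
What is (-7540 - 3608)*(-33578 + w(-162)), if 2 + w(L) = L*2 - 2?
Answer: 377984088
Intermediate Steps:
w(L) = -4 + 2*L (w(L) = -2 + (L*2 - 2) = -2 + (2*L - 2) = -2 + (-2 + 2*L) = -4 + 2*L)
(-7540 - 3608)*(-33578 + w(-162)) = (-7540 - 3608)*(-33578 + (-4 + 2*(-162))) = -11148*(-33578 + (-4 - 324)) = -11148*(-33578 - 328) = -11148*(-33906) = 377984088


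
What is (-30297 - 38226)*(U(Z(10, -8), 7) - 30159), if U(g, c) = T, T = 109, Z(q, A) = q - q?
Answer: 2059116150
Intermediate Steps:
Z(q, A) = 0
U(g, c) = 109
(-30297 - 38226)*(U(Z(10, -8), 7) - 30159) = (-30297 - 38226)*(109 - 30159) = -68523*(-30050) = 2059116150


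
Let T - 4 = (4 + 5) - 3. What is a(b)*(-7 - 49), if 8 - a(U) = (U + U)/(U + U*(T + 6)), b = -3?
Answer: -7504/17 ≈ -441.41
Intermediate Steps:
T = 10 (T = 4 + ((4 + 5) - 3) = 4 + (9 - 3) = 4 + 6 = 10)
a(U) = 134/17 (a(U) = 8 - (U + U)/(U + U*(10 + 6)) = 8 - 2*U/(U + U*16) = 8 - 2*U/(U + 16*U) = 8 - 2*U/(17*U) = 8 - 2*U*1/(17*U) = 8 - 1*2/17 = 8 - 2/17 = 134/17)
a(b)*(-7 - 49) = 134*(-7 - 49)/17 = (134/17)*(-56) = -7504/17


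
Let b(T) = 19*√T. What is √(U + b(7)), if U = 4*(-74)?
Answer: √(-296 + 19*√7) ≈ 15.676*I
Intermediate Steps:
U = -296
√(U + b(7)) = √(-296 + 19*√7)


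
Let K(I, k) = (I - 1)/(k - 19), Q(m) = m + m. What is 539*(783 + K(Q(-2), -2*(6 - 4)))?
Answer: 9709546/23 ≈ 4.2215e+5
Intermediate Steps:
Q(m) = 2*m
K(I, k) = (-1 + I)/(-19 + k)
539*(783 + K(Q(-2), -2*(6 - 4))) = 539*(783 + (-1 + 2*(-2))/(-19 - 2*(6 - 4))) = 539*(783 + (-1 - 4)/(-19 - 2*2)) = 539*(783 - 5/(-19 - 4)) = 539*(783 - 5/(-23)) = 539*(783 - 1/23*(-5)) = 539*(783 + 5/23) = 539*(18014/23) = 9709546/23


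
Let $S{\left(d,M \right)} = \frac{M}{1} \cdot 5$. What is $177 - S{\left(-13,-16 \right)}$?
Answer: $257$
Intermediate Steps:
$S{\left(d,M \right)} = 5 M$ ($S{\left(d,M \right)} = M 1 \cdot 5 = M 5 = 5 M$)
$177 - S{\left(-13,-16 \right)} = 177 - 5 \left(-16\right) = 177 - -80 = 177 + 80 = 257$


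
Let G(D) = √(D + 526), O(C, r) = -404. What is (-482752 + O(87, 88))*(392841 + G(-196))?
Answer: -189803486196 - 483156*√330 ≈ -1.8981e+11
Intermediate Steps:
G(D) = √(526 + D)
(-482752 + O(87, 88))*(392841 + G(-196)) = (-482752 - 404)*(392841 + √(526 - 196)) = -483156*(392841 + √330) = -189803486196 - 483156*√330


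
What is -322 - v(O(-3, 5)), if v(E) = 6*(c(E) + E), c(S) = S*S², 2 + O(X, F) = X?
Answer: 458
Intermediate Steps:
O(X, F) = -2 + X
c(S) = S³
v(E) = 6*E + 6*E³ (v(E) = 6*(E³ + E) = 6*(E + E³) = 6*E + 6*E³)
-322 - v(O(-3, 5)) = -322 - 6*(-2 - 3)*(1 + (-2 - 3)²) = -322 - 6*(-5)*(1 + (-5)²) = -322 - 6*(-5)*(1 + 25) = -322 - 6*(-5)*26 = -322 - 1*(-780) = -322 + 780 = 458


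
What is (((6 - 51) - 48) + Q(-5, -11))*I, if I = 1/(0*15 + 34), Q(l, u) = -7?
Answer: -50/17 ≈ -2.9412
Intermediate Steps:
I = 1/34 (I = 1/(0 + 34) = 1/34 ≈ 0.029412)
(((6 - 51) - 48) + Q(-5, -11))*I = (((6 - 51) - 48) - 7)*(1/34) = ((-45 - 48) - 7)*(1/34) = (-93 - 7)*(1/34) = -100*1/34 = -50/17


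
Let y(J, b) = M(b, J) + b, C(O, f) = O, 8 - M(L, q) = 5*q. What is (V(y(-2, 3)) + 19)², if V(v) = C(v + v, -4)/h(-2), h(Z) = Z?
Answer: 4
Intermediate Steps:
M(L, q) = 8 - 5*q
y(J, b) = 8 + b - 5*J (y(J, b) = (8 - 5*J) + b = 8 + b - 5*J)
V(v) = -v (V(v) = (v + v)/(-2) = (2*v)*(-½) = -v)
(V(y(-2, 3)) + 19)² = (-(8 + 3 - 5*(-2)) + 19)² = (-(8 + 3 + 10) + 19)² = (-1*21 + 19)² = (-21 + 19)² = (-2)² = 4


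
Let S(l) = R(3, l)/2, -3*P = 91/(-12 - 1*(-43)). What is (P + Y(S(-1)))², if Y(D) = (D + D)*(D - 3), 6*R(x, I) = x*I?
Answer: 231361/553536 ≈ 0.41797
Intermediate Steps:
R(x, I) = I*x/6 (R(x, I) = (x*I)/6 = (I*x)/6 = I*x/6)
P = -91/93 (P = -91/(3*(-12 - 1*(-43))) = -91/(3*(-12 + 43)) = -91/(3*31) = -⅓*91/31 = -91/93 ≈ -0.97849)
S(l) = l/4 (S(l) = ((⅙)*l*3)/2 = (l/2)*(½) = l/4)
Y(D) = 2*D*(-3 + D) (Y(D) = (2*D)*(-3 + D) = 2*D*(-3 + D))
(P + Y(S(-1)))² = (-91/93 + 2*((¼)*(-1))*(-3 + (¼)*(-1)))² = (-91/93 + 2*(-¼)*(-3 - ¼))² = (-91/93 + 2*(-¼)*(-13/4))² = (-91/93 + 13/8)² = (481/744)² = 231361/553536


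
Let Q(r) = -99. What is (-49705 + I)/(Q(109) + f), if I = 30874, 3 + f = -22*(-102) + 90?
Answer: -6277/744 ≈ -8.4368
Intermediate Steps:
f = 2331 (f = -3 + (-22*(-102) + 90) = -3 + (2244 + 90) = -3 + 2334 = 2331)
(-49705 + I)/(Q(109) + f) = (-49705 + 30874)/(-99 + 2331) = -18831/2232 = -18831*1/2232 = -6277/744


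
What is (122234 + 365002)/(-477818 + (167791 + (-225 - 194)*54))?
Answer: -487236/332653 ≈ -1.4647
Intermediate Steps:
(122234 + 365002)/(-477818 + (167791 + (-225 - 194)*54)) = 487236/(-477818 + (167791 - 419*54)) = 487236/(-477818 + (167791 - 22626)) = 487236/(-477818 + 145165) = 487236/(-332653) = 487236*(-1/332653) = -487236/332653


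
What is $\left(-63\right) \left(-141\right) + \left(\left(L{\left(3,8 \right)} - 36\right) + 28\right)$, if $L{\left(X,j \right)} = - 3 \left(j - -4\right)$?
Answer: $8839$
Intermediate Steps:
$L{\left(X,j \right)} = -12 - 3 j$ ($L{\left(X,j \right)} = - 3 \left(j + 4\right) = - 3 \left(4 + j\right) = -12 - 3 j$)
$\left(-63\right) \left(-141\right) + \left(\left(L{\left(3,8 \right)} - 36\right) + 28\right) = \left(-63\right) \left(-141\right) + \left(\left(\left(-12 - 24\right) - 36\right) + 28\right) = 8883 + \left(\left(\left(-12 - 24\right) - 36\right) + 28\right) = 8883 + \left(\left(-36 - 36\right) + 28\right) = 8883 + \left(-72 + 28\right) = 8883 - 44 = 8839$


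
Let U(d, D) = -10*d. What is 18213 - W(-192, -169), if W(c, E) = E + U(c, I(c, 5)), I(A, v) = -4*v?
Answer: 16462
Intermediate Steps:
W(c, E) = E - 10*c
18213 - W(-192, -169) = 18213 - (-169 - 10*(-192)) = 18213 - (-169 + 1920) = 18213 - 1*1751 = 18213 - 1751 = 16462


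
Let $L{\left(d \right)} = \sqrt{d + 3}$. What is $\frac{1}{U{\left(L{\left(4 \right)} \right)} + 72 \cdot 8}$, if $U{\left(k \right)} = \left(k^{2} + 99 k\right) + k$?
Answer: $\frac{583}{269889} - \frac{100 \sqrt{7}}{269889} \approx 0.0011798$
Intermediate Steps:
$L{\left(d \right)} = \sqrt{3 + d}$
$U{\left(k \right)} = k^{2} + 100 k$
$\frac{1}{U{\left(L{\left(4 \right)} \right)} + 72 \cdot 8} = \frac{1}{\sqrt{3 + 4} \left(100 + \sqrt{3 + 4}\right) + 72 \cdot 8} = \frac{1}{\sqrt{7} \left(100 + \sqrt{7}\right) + 576} = \frac{1}{576 + \sqrt{7} \left(100 + \sqrt{7}\right)}$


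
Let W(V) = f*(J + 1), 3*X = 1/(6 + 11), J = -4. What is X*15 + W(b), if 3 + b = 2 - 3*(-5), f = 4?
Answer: -199/17 ≈ -11.706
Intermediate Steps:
b = 14 (b = -3 + (2 - 3*(-5)) = -3 + (2 + 15) = -3 + 17 = 14)
X = 1/51 (X = 1/(3*(6 + 11)) = (⅓)/17 = (⅓)*(1/17) = 1/51 ≈ 0.019608)
W(V) = -12 (W(V) = 4*(-4 + 1) = 4*(-3) = -12)
X*15 + W(b) = (1/51)*15 - 12 = 5/17 - 12 = -199/17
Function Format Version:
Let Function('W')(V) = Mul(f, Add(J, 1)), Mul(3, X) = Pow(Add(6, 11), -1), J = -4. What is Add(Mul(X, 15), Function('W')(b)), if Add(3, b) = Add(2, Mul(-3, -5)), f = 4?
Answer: Rational(-199, 17) ≈ -11.706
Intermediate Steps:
b = 14 (b = Add(-3, Add(2, Mul(-3, -5))) = Add(-3, Add(2, 15)) = Add(-3, 17) = 14)
X = Rational(1, 51) (X = Mul(Rational(1, 3), Pow(Add(6, 11), -1)) = Mul(Rational(1, 3), Pow(17, -1)) = Mul(Rational(1, 3), Rational(1, 17)) = Rational(1, 51) ≈ 0.019608)
Function('W')(V) = -12 (Function('W')(V) = Mul(4, Add(-4, 1)) = Mul(4, -3) = -12)
Add(Mul(X, 15), Function('W')(b)) = Add(Mul(Rational(1, 51), 15), -12) = Add(Rational(5, 17), -12) = Rational(-199, 17)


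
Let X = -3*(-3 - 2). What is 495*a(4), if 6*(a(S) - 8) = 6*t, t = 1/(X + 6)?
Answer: 27885/7 ≈ 3983.6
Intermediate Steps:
X = 15 (X = -3*(-5) = 15)
t = 1/21 (t = 1/(15 + 6) = 1/21 ≈ 0.047619)
a(S) = 169/21 (a(S) = 8 + (6*(1/21))/6 = 8 + (1/6)*(2/7) = 8 + 1/21 = 169/21)
495*a(4) = 495*(169/21) = 27885/7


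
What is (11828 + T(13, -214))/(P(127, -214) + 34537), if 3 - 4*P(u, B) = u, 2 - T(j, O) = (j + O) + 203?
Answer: 5914/17253 ≈ 0.34278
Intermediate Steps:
T(j, O) = -201 - O - j (T(j, O) = 2 - ((j + O) + 203) = 2 - ((O + j) + 203) = 2 - (203 + O + j) = 2 + (-203 - O - j) = -201 - O - j)
P(u, B) = ¾ - u/4
(11828 + T(13, -214))/(P(127, -214) + 34537) = (11828 + (-201 - 1*(-214) - 1*13))/((¾ - ¼*127) + 34537) = (11828 + (-201 + 214 - 13))/((¾ - 127/4) + 34537) = (11828 + 0)/(-31 + 34537) = 11828/34506 = 11828*(1/34506) = 5914/17253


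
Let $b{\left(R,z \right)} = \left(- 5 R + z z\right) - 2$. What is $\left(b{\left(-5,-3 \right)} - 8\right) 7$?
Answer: $168$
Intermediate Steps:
$b{\left(R,z \right)} = -2 + z^{2} - 5 R$ ($b{\left(R,z \right)} = \left(- 5 R + z^{2}\right) - 2 = \left(z^{2} - 5 R\right) - 2 = -2 + z^{2} - 5 R$)
$\left(b{\left(-5,-3 \right)} - 8\right) 7 = \left(\left(-2 + \left(-3\right)^{2} - -25\right) - 8\right) 7 = \left(\left(-2 + 9 + 25\right) - 8\right) 7 = \left(32 - 8\right) 7 = 24 \cdot 7 = 168$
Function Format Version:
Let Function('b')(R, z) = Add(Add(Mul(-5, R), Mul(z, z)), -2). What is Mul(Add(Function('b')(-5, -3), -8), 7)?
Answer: 168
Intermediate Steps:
Function('b')(R, z) = Add(-2, Pow(z, 2), Mul(-5, R)) (Function('b')(R, z) = Add(Add(Mul(-5, R), Pow(z, 2)), -2) = Add(Add(Pow(z, 2), Mul(-5, R)), -2) = Add(-2, Pow(z, 2), Mul(-5, R)))
Mul(Add(Function('b')(-5, -3), -8), 7) = Mul(Add(Add(-2, Pow(-3, 2), Mul(-5, -5)), -8), 7) = Mul(Add(Add(-2, 9, 25), -8), 7) = Mul(Add(32, -8), 7) = Mul(24, 7) = 168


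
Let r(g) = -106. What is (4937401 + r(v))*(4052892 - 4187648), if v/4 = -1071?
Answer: -665330125020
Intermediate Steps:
v = -4284 (v = 4*(-1071) = -4284)
(4937401 + r(v))*(4052892 - 4187648) = (4937401 - 106)*(4052892 - 4187648) = 4937295*(-134756) = -665330125020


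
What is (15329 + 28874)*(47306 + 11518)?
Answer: 2600197272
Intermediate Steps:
(15329 + 28874)*(47306 + 11518) = 44203*58824 = 2600197272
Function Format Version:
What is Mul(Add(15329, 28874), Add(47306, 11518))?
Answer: 2600197272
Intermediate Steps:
Mul(Add(15329, 28874), Add(47306, 11518)) = Mul(44203, 58824) = 2600197272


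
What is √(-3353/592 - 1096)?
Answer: 3*I*√2681205/148 ≈ 33.191*I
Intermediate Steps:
√(-3353/592 - 1096) = √(-652185/592) = 3*I*√2681205/148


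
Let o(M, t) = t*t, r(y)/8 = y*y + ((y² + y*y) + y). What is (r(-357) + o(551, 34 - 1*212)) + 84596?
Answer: 3172200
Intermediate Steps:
r(y) = 8*y + 24*y² (r(y) = 8*(y*y + ((y² + y*y) + y)) = 8*(y² + ((y² + y²) + y)) = 8*(y² + (2*y² + y)) = 8*(y² + (y + 2*y²)) = 8*(y + 3*y²) = 8*y + 24*y²)
o(M, t) = t²
(r(-357) + o(551, 34 - 1*212)) + 84596 = (8*(-357)*(1 + 3*(-357)) + (34 - 1*212)²) + 84596 = (8*(-357)*(1 - 1071) + (34 - 212)²) + 84596 = (8*(-357)*(-1070) + (-178)²) + 84596 = (3055920 + 31684) + 84596 = 3087604 + 84596 = 3172200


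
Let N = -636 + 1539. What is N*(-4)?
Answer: -3612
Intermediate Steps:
N = 903
N*(-4) = 903*(-4) = -3612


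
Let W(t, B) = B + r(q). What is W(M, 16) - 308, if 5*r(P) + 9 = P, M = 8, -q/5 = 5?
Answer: -1494/5 ≈ -298.80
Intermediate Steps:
q = -25 (q = -5*5 = -25)
r(P) = -9/5 + P/5
W(t, B) = -34/5 + B (W(t, B) = B + (-9/5 + (⅕)*(-25)) = B + (-9/5 - 5) = B - 34/5 = -34/5 + B)
W(M, 16) - 308 = (-34/5 + 16) - 308 = 46/5 - 308 = -1494/5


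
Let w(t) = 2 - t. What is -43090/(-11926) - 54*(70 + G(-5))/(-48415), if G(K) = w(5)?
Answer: 1064675309/288698645 ≈ 3.6878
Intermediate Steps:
G(K) = -3 (G(K) = 2 - 1*5 = 2 - 5 = -3)
-43090/(-11926) - 54*(70 + G(-5))/(-48415) = -43090/(-11926) - 54*(70 - 3)/(-48415) = -43090*(-1/11926) - 54*67*(-1/48415) = 21545/5963 - 3618*(-1/48415) = 21545/5963 + 3618/48415 = 1064675309/288698645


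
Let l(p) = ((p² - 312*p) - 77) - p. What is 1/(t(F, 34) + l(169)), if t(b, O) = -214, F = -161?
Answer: -1/24627 ≈ -4.0606e-5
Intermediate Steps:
l(p) = -77 + p² - 313*p (l(p) = (-77 + p² - 312*p) - p = -77 + p² - 313*p)
1/(t(F, 34) + l(169)) = 1/(-214 + (-77 + 169² - 313*169)) = 1/(-214 + (-77 + 28561 - 52897)) = 1/(-214 - 24413) = 1/(-24627) = -1/24627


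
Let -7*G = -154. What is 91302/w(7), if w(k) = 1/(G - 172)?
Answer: -13695300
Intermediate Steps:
G = 22 (G = -⅐*(-154) = 22)
w(k) = -1/150 (w(k) = 1/(22 - 172) = 1/(-150) = -1/150)
91302/w(7) = 91302/(-1/150) = 91302*(-150) = -13695300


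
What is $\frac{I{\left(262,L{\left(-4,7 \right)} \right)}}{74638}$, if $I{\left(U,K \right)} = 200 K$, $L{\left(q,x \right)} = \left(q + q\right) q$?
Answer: $\frac{3200}{37319} \approx 0.085747$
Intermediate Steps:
$L{\left(q,x \right)} = 2 q^{2}$ ($L{\left(q,x \right)} = 2 q q = 2 q^{2}$)
$\frac{I{\left(262,L{\left(-4,7 \right)} \right)}}{74638} = \frac{200 \cdot 2 \left(-4\right)^{2}}{74638} = 200 \cdot 2 \cdot 16 \cdot \frac{1}{74638} = 200 \cdot 32 \cdot \frac{1}{74638} = 6400 \cdot \frac{1}{74638} = \frac{3200}{37319}$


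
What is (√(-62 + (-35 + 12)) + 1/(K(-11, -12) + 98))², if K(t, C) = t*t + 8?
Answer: -4379964/51529 + 2*I*√85/227 ≈ -85.0 + 0.081229*I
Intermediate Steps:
K(t, C) = 8 + t² (K(t, C) = t² + 8 = 8 + t²)
(√(-62 + (-35 + 12)) + 1/(K(-11, -12) + 98))² = (√(-62 + (-35 + 12)) + 1/((8 + (-11)²) + 98))² = (√(-62 - 23) + 1/((8 + 121) + 98))² = (√(-85) + 1/(129 + 98))² = (I*√85 + 1/227)² = (1/227 + I*√85)²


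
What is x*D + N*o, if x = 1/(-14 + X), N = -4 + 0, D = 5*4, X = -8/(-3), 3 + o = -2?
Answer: 310/17 ≈ 18.235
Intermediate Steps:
o = -5 (o = -3 - 2 = -5)
X = 8/3 (X = -8*(-⅓) = 8/3 ≈ 2.6667)
D = 20
N = -4
x = -3/34 (x = 1/(-14 + 8/3) = 1/(-34/3) = -3/34 ≈ -0.088235)
x*D + N*o = -3/34*20 - 4*(-5) = -30/17 + 20 = 310/17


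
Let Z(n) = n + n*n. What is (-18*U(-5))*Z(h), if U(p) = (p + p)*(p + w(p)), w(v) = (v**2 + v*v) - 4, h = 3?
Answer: 88560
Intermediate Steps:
Z(n) = n + n**2
w(v) = -4 + 2*v**2 (w(v) = (v**2 + v**2) - 4 = 2*v**2 - 4 = -4 + 2*v**2)
U(p) = 2*p*(-4 + p + 2*p**2) (U(p) = (p + p)*(p + (-4 + 2*p**2)) = (2*p)*(-4 + p + 2*p**2) = 2*p*(-4 + p + 2*p**2))
(-18*U(-5))*Z(h) = (-36*(-5)*(-4 - 5 + 2*(-5)**2))*(3*(1 + 3)) = (-36*(-5)*(-4 - 5 + 2*25))*(3*4) = -36*(-5)*(-4 - 5 + 50)*12 = -36*(-5)*41*12 = -18*(-410)*12 = 7380*12 = 88560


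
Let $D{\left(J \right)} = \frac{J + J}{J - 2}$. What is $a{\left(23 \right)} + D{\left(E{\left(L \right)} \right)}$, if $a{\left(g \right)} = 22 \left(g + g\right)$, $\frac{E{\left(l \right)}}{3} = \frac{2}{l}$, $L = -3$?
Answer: $1013$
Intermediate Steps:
$E{\left(l \right)} = \frac{6}{l}$ ($E{\left(l \right)} = 3 \frac{2}{l} = \frac{6}{l}$)
$D{\left(J \right)} = \frac{2 J}{-2 + J}$
$a{\left(g \right)} = 44 g$ ($a{\left(g \right)} = 22 \cdot 2 g = 44 g$)
$a{\left(23 \right)} + D{\left(E{\left(L \right)} \right)} = 44 \cdot 23 + \frac{2 \frac{6}{-3}}{-2 + \frac{6}{-3}} = 1012 + \frac{2 \cdot 6 \left(- \frac{1}{3}\right)}{-2 + 6 \left(- \frac{1}{3}\right)} = 1012 + 2 \left(-2\right) \frac{1}{-2 - 2} = 1012 + 2 \left(-2\right) \frac{1}{-4} = 1012 + 2 \left(-2\right) \left(- \frac{1}{4}\right) = 1012 + 1 = 1013$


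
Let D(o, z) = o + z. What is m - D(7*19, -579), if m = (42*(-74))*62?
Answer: -192250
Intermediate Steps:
m = -192696 (m = -3108*62 = -192696)
m - D(7*19, -579) = -192696 - (7*19 - 579) = -192696 - (133 - 579) = -192696 - 1*(-446) = -192696 + 446 = -192250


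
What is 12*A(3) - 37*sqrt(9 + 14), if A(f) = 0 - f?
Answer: -36 - 37*sqrt(23) ≈ -213.45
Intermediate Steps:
A(f) = -f
12*A(3) - 37*sqrt(9 + 14) = 12*(-1*3) - 37*sqrt(9 + 14) = 12*(-3) - 37*sqrt(23) = -36 - 37*sqrt(23)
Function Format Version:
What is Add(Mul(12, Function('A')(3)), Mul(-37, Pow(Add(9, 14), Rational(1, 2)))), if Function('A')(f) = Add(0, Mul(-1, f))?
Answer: Add(-36, Mul(-37, Pow(23, Rational(1, 2)))) ≈ -213.45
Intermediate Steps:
Function('A')(f) = Mul(-1, f)
Add(Mul(12, Function('A')(3)), Mul(-37, Pow(Add(9, 14), Rational(1, 2)))) = Add(Mul(12, Mul(-1, 3)), Mul(-37, Pow(Add(9, 14), Rational(1, 2)))) = Add(Mul(12, -3), Mul(-37, Pow(23, Rational(1, 2)))) = Add(-36, Mul(-37, Pow(23, Rational(1, 2))))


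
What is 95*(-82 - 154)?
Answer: -22420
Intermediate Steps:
95*(-82 - 154) = 95*(-236) = -22420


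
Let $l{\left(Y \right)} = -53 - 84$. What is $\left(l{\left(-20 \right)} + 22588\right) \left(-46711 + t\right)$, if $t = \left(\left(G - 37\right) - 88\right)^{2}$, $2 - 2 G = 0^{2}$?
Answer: $-703502085$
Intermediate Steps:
$G = 1$ ($G = 1 - \frac{0^{2}}{2} = 1 - 0 = 1 + 0 = 1$)
$l{\left(Y \right)} = -137$ ($l{\left(Y \right)} = -53 - 84 = -137$)
$t = 15376$ ($t = \left(\left(1 - 37\right) - 88\right)^{2} = \left(-36 - 88\right)^{2} = \left(-124\right)^{2} = 15376$)
$\left(l{\left(-20 \right)} + 22588\right) \left(-46711 + t\right) = \left(-137 + 22588\right) \left(-46711 + 15376\right) = 22451 \left(-31335\right) = -703502085$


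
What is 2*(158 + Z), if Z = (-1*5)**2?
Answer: 366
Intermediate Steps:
Z = 25 (Z = (-5)**2 = 25)
2*(158 + Z) = 2*(158 + 25) = 2*183 = 366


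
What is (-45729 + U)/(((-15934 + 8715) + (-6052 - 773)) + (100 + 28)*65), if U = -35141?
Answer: 40435/2862 ≈ 14.128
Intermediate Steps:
(-45729 + U)/(((-15934 + 8715) + (-6052 - 773)) + (100 + 28)*65) = (-45729 - 35141)/(((-15934 + 8715) + (-6052 - 773)) + (100 + 28)*65) = -80870/((-7219 - 6825) + 128*65) = -80870/(-14044 + 8320) = -80870/(-5724) = -80870*(-1/5724) = 40435/2862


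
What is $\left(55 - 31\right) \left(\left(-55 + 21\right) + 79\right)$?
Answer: $1080$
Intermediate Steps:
$\left(55 - 31\right) \left(\left(-55 + 21\right) + 79\right) = 24 \left(-34 + 79\right) = 24 \cdot 45 = 1080$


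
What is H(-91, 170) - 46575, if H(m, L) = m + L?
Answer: -46496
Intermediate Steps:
H(m, L) = L + m
H(-91, 170) - 46575 = (170 - 91) - 46575 = 79 - 46575 = -46496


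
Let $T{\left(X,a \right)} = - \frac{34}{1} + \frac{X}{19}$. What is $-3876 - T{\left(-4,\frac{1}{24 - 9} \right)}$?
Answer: $- \frac{72994}{19} \approx -3841.8$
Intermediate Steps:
$T{\left(X,a \right)} = -34 + \frac{X}{19}$ ($T{\left(X,a \right)} = \left(-34\right) 1 + X \frac{1}{19} = -34 + \frac{X}{19}$)
$-3876 - T{\left(-4,\frac{1}{24 - 9} \right)} = -3876 - \left(-34 + \frac{1}{19} \left(-4\right)\right) = -3876 - \left(-34 - \frac{4}{19}\right) = -3876 - - \frac{650}{19} = -3876 + \frac{650}{19} = - \frac{72994}{19}$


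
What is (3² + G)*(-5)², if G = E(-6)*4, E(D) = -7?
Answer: -475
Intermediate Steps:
G = -28 (G = -7*4 = -28)
(3² + G)*(-5)² = (3² - 28)*(-5)² = (9 - 28)*25 = -19*25 = -475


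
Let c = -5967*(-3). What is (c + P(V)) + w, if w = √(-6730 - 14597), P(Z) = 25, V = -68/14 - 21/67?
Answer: 17926 + I*√21327 ≈ 17926.0 + 146.04*I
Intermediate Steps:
c = 17901
V = -2425/469 (V = -68*1/14 - 21*1/67 = -34/7 - 21/67 = -2425/469 ≈ -5.1706)
w = I*√21327 (w = √(-21327) = I*√21327 ≈ 146.04*I)
(c + P(V)) + w = (17901 + 25) + I*√21327 = 17926 + I*√21327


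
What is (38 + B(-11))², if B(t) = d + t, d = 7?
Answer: 1156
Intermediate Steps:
B(t) = 7 + t
(38 + B(-11))² = (38 + (7 - 11))² = (38 - 4)² = 34² = 1156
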